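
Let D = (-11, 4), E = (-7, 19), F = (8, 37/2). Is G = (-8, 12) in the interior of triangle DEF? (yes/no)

yes

Barycentric coordinates of G: (211/454, 217/454, 13/227).
The three coordinates are positive, positive, positive; a point is interior exactly when all three are positive.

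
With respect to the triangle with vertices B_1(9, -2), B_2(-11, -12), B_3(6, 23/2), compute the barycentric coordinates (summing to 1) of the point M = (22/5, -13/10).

Signed area of the reference triangle: [B_1B_2B_3] = ½·(9·(-12−(23/2)) + (-11)·(23/2−(-2)) + 6·(-2−(-12))) = ½·(-423/2 − 297/2 + 60) = -150.
[MB_2B_3] = ½·((22/5)·(-12−(23/2)) + (-11)·(23/2−(-13/10)) + 6·(-13/10−(-12))) = ½·(-517/5 − 704/5 + 321/5) = -90, so the B_1-coordinate is (-90)/(-150) = 3/5.
[B_1MB_3] = ½·(9·(-13/10−(23/2)) + (22/5)·(23/2−(-2)) + 6·(-2−(-13/10))) = ½·(-576/5 + 297/5 − 21/5) = -30, so the B_2-coordinate is 1/5.
[B_1B_2M] = ½·(9·(-12−(-13/10)) + (-11)·(-13/10−(-2)) + (22/5)·(-2−(-12))) = ½·(-963/10 − 77/10 + 44) = -30, so the B_3-coordinate is 1/5.
Check: 3/5 + 1/5 + 1/5 = 1.

(3/5, 1/5, 1/5)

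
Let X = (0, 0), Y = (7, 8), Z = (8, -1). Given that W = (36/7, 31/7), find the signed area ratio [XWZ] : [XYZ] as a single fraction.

[XYZ] = ½·(0·(8−(-1)) + 7·(-1−0) + 8·(0−8)) = ½·(0 − 7 − 64) = -71/2.
[XWZ] = ½·(0·(31/7−(-1)) + (36/7)·(-1−0) + 8·(0−(31/7))) = ½·(0 − 36/7 − 248/7) = -142/7, so the ratio is (-142/7)/(-71/2) = 4/7.

4/7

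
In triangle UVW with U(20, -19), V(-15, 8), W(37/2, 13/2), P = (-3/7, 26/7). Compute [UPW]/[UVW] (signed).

4/7

[UVW] = ½·(20·(8−(13/2)) + (-15)·(13/2−(-19)) + (37/2)·(-19−8)) = ½·(30 − 765/2 − 999/2) = -426.
[UPW] = ½·(20·(26/7−(13/2)) + (-3/7)·(13/2−(-19)) + (37/2)·(-19−(26/7))) = ½·(-390/7 − 153/14 − 5883/14) = -1704/7, so the ratio is (-1704/7)/(-426) = 4/7.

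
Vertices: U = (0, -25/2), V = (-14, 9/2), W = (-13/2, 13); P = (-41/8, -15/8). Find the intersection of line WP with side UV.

(-14/3, -41/6)

Barycentric coordinates of P with respect to UVW: (1/2, 1/4, 1/4).
On side UV the W-coordinate is zero; dropping P's W-weight 1/4 and renormalizing the remaining 1/2 : 1/4 gives weights 2/3, 1/3 on U, V.
Q = (2/3)·(0, -25/2) + (1/3)·(-14, 9/2) = (-14/3, -41/6).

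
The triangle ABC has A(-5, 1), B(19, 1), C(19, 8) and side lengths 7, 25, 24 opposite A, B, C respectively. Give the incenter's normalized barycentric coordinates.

The incenter has barycentric coordinates proportional to the opposite side lengths: (7 : 25 : 24).
Normalizing by 7+25+24 = 56 gives (1/8, 25/56, 3/7).

(1/8, 25/56, 3/7)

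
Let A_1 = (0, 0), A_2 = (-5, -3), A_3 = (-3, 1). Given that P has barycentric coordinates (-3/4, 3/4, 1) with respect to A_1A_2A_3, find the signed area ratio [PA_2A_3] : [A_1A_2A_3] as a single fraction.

The signed ratio [PA_2A_3]/[A_1A_2A_3] equals the barycentric coordinate of P at vertex A_1, which is -3/4.

-3/4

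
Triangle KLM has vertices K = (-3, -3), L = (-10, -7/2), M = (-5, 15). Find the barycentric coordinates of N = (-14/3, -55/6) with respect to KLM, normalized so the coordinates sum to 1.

Signed area of the reference triangle: [KLM] = ½·((-3)·(-7/2−15) + (-10)·(15−(-3)) + (-5)·(-3−(-7/2))) = ½·(111/2 − 180 − 5/2) = -127/2.
[NLM] = ½·((-14/3)·(-7/2−15) + (-10)·(15−(-55/6)) + (-5)·(-55/6−(-7/2))) = ½·(259/3 − 725/3 + 85/3) = -127/2, so the K-coordinate is (-127/2)/(-127/2) = 1.
[KNM] = ½·((-3)·(-55/6−15) + (-14/3)·(15−(-3)) + (-5)·(-3−(-55/6))) = ½·(145/2 − 84 − 185/6) = -127/6, so the L-coordinate is 1/3.
[KLN] = ½·((-3)·(-7/2−(-55/6)) + (-10)·(-55/6−(-3)) + (-14/3)·(-3−(-7/2))) = ½·(-17 + 185/3 − 7/3) = 127/6, so the M-coordinate is -1/3.
Check: 1 + 1/3 − 1/3 = 1.

(1, 1/3, -1/3)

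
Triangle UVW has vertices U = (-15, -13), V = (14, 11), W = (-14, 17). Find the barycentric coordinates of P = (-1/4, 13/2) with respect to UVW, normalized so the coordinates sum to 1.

Signed area of the reference triangle: [UVW] = ½·((-15)·(11−17) + 14·(17−(-13)) + (-14)·(-13−11)) = ½·(90 + 420 + 336) = 423.
[PVW] = ½·((-1/4)·(11−17) + 14·(17−(13/2)) + (-14)·(13/2−11)) = ½·(3/2 + 147 + 63) = 423/4, so the U-coordinate is (423/4)/423 = 1/4.
[UPW] = ½·((-15)·(13/2−17) + (-1/4)·(17−(-13)) + (-14)·(-13−(13/2))) = ½·(315/2 − 15/2 + 273) = 423/2, so the V-coordinate is 1/2.
[UVP] = ½·((-15)·(11−(13/2)) + 14·(13/2−(-13)) + (-1/4)·(-13−11)) = ½·(-135/2 + 273 + 6) = 423/4, so the W-coordinate is 1/4.

(1/4, 1/2, 1/4)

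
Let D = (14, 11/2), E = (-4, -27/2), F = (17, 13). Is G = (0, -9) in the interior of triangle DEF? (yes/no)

yes

Barycentric coordinates of G: (23/156, 41/52, 5/78).
The three coordinates are positive, positive, positive; a point is interior exactly when all three are positive.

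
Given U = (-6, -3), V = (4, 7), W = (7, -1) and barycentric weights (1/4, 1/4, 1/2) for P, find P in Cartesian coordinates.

P = (1/4)·U + (1/4)·V + (1/2)·W.
x-coordinate: (1/4)·(-6) + (1/4)·4 + (1/2)·7 = 3.
y-coordinate: (1/4)·(-3) + (1/4)·7 + (1/2)·(-1) = 1/2.

(3, 1/2)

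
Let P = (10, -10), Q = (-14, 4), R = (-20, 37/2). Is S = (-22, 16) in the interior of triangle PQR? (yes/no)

no

Barycentric coordinates of S: (-1/6, 1/2, 2/3).
The three coordinates are negative, positive, positive; a point is interior exactly when all three are positive.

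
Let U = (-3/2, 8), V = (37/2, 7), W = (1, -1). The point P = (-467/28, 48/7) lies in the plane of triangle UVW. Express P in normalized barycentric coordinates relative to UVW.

Signed area of the reference triangle: [UVW] = ½·((-3/2)·(7−(-1)) + (37/2)·(-1−8) + 1·(8−7)) = ½·(-12 − 333/2 + 1) = -355/4.
[PVW] = ½·((-467/28)·(7−(-1)) + (37/2)·(-1−(48/7)) + 1·(48/7−7)) = ½·(-934/7 − 2035/14 − 1/7) = -3905/28, so the U-coordinate is (-3905/28)/(-355/4) = 11/7.
[UPW] = ½·((-3/2)·(48/7−(-1)) + (-467/28)·(-1−8) + 1·(8−(48/7))) = ½·(-165/14 + 4203/28 + 8/7) = 3905/56, so the V-coordinate is -11/14.
[UVP] = ½·((-3/2)·(7−(48/7)) + (37/2)·(48/7−8) + (-467/28)·(8−7)) = ½·(-3/14 − 148/7 − 467/28) = -1065/56, so the W-coordinate is 3/14.
Check: 11/7 − 11/14 + 3/14 = 1.

(11/7, -11/14, 3/14)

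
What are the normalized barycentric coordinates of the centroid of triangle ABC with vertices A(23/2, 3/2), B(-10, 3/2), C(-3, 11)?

(1/3, 1/3, 1/3)

The centroid is the average of the vertices, so each weight is 1/3.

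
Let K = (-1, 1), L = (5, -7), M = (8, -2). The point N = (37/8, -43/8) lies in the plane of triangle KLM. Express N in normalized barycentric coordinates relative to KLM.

(1/8, 3/4, 1/8)

Signed area of the reference triangle: [KLM] = ½·((-1)·(-7−(-2)) + 5·(-2−1) + 8·(1−(-7))) = ½·(5 − 15 + 64) = 27.
[NLM] = ½·((37/8)·(-7−(-2)) + 5·(-2−(-43/8)) + 8·(-43/8−(-7))) = ½·(-185/8 + 135/8 + 13) = 27/8, so the K-coordinate is (27/8)/27 = 1/8.
[KNM] = ½·((-1)·(-43/8−(-2)) + (37/8)·(-2−1) + 8·(1−(-43/8))) = ½·(27/8 − 111/8 + 51) = 81/4, so the L-coordinate is 3/4.
[KLN] = ½·((-1)·(-7−(-43/8)) + 5·(-43/8−1) + (37/8)·(1−(-7))) = ½·(13/8 − 255/8 + 37) = 27/8, so the M-coordinate is 1/8.
Check: 1/8 + 3/4 + 1/8 = 1.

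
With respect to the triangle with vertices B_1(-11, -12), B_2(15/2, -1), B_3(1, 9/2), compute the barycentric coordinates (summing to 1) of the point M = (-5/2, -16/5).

(2/5, 1/5, 2/5)

Signed area of the reference triangle: [B_1B_2B_3] = ½·((-11)·(-1−(9/2)) + (15/2)·(9/2−(-12)) + 1·(-12−(-1))) = ½·(121/2 + 495/4 − 11) = 693/8.
[MB_2B_3] = ½·((-5/2)·(-1−(9/2)) + (15/2)·(9/2−(-16/5)) + 1·(-16/5−(-1))) = ½·(55/4 + 231/4 − 11/5) = 693/20, so the B_1-coordinate is (693/20)/(693/8) = 2/5.
[B_1MB_3] = ½·((-11)·(-16/5−(9/2)) + (-5/2)·(9/2−(-12)) + 1·(-12−(-16/5))) = ½·(847/10 − 165/4 − 44/5) = 693/40, so the B_2-coordinate is 1/5.
[B_1B_2M] = ½·((-11)·(-1−(-16/5)) + (15/2)·(-16/5−(-12)) + (-5/2)·(-12−(-1))) = ½·(-121/5 + 66 + 55/2) = 693/20, so the B_3-coordinate is 2/5.
Check: 2/5 + 1/5 + 2/5 = 1.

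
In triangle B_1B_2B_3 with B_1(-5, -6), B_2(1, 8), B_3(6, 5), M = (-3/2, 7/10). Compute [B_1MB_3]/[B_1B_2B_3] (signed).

[B_1B_2B_3] = ½·((-5)·(8−5) + 1·(5−(-6)) + 6·(-6−8)) = ½·(-15 + 11 − 84) = -44.
[B_1MB_3] = ½·((-5)·(7/10−5) + (-3/2)·(5−(-6)) + 6·(-6−(7/10))) = ½·(43/2 − 33/2 − 201/5) = -88/5, so the ratio is (-88/5)/(-44) = 2/5.

2/5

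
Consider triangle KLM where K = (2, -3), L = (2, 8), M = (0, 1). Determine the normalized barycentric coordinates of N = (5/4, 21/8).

(1/4, 3/8, 3/8)

Signed area of the reference triangle: [KLM] = ½·(2·(8−1) + 2·(1−(-3)) + 0·(-3−8)) = ½·(14 + 8 + 0) = 11.
[NLM] = ½·((5/4)·(8−1) + 2·(1−(21/8)) + 0·(21/8−8)) = ½·(35/4 − 13/4 + 0) = 11/4, so the K-coordinate is (11/4)/11 = 1/4.
[KNM] = ½·(2·(21/8−1) + (5/4)·(1−(-3)) + 0·(-3−(21/8))) = ½·(13/4 + 5 + 0) = 33/8, so the L-coordinate is 3/8.
[KLN] = ½·(2·(8−(21/8)) + 2·(21/8−(-3)) + (5/4)·(-3−8)) = ½·(43/4 + 45/4 − 55/4) = 33/8, so the M-coordinate is 3/8.
Check: 1/4 + 3/8 + 3/8 = 1.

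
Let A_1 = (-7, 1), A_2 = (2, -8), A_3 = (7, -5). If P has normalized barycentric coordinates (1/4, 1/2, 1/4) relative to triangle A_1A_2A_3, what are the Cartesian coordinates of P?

(1, -5)

P = (1/4)·A_1 + (1/2)·A_2 + (1/4)·A_3.
x-coordinate: (1/4)·(-7) + (1/2)·2 + (1/4)·7 = 1.
y-coordinate: (1/4)·1 + (1/2)·(-8) + (1/4)·(-5) = -5.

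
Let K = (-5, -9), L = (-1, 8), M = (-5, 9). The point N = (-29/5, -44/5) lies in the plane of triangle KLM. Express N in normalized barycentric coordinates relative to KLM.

Signed area of the reference triangle: [KLM] = ½·((-5)·(8−9) + (-1)·(9−(-9)) + (-5)·(-9−8)) = ½·(5 − 18 + 85) = 36.
[NLM] = ½·((-29/5)·(8−9) + (-1)·(9−(-44/5)) + (-5)·(-44/5−8)) = ½·(29/5 − 89/5 + 84) = 36, so the K-coordinate is 36/36 = 1.
[KNM] = ½·((-5)·(-44/5−9) + (-29/5)·(9−(-9)) + (-5)·(-9−(-44/5))) = ½·(89 − 522/5 + 1) = -36/5, so the L-coordinate is -1/5.
[KLN] = ½·((-5)·(8−(-44/5)) + (-1)·(-44/5−(-9)) + (-29/5)·(-9−8)) = ½·(-84 − 1/5 + 493/5) = 36/5, so the M-coordinate is 1/5.
Check: 1 − 1/5 + 1/5 = 1.

(1, -1/5, 1/5)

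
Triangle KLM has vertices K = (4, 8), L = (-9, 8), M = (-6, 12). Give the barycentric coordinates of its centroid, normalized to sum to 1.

(1/3, 1/3, 1/3)

The centroid is the average of the vertices, so each weight is 1/3.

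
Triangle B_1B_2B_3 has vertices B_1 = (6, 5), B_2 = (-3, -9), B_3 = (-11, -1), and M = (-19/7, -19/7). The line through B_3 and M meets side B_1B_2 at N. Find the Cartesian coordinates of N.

(3/5, -17/5)

Barycentric coordinates of M with respect to B_1B_2B_3: (2/7, 3/7, 2/7).
On side B_1B_2 the B_3-coordinate is zero; dropping M's B_3-weight 2/7 and renormalizing the remaining 2/7 : 3/7 gives weights 2/5, 3/5 on B_1, B_2.
N = (2/5)·(6, 5) + (3/5)·(-3, -9) = (3/5, -17/5).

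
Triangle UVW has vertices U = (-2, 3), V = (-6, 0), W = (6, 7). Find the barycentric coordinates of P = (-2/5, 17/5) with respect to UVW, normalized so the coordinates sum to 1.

(1/5, 2/5, 2/5)

Signed area of the reference triangle: [UVW] = ½·((-2)·(0−7) + (-6)·(7−3) + 6·(3−0)) = ½·(14 − 24 + 18) = 4.
[PVW] = ½·((-2/5)·(0−7) + (-6)·(7−(17/5)) + 6·(17/5−0)) = ½·(14/5 − 108/5 + 102/5) = 4/5, so the U-coordinate is (4/5)/4 = 1/5.
[UPW] = ½·((-2)·(17/5−7) + (-2/5)·(7−3) + 6·(3−(17/5))) = ½·(36/5 − 8/5 − 12/5) = 8/5, so the V-coordinate is 2/5.
[UVP] = ½·((-2)·(0−(17/5)) + (-6)·(17/5−3) + (-2/5)·(3−0)) = ½·(34/5 − 12/5 − 6/5) = 8/5, so the W-coordinate is 2/5.
Check: 1/5 + 2/5 + 2/5 = 1.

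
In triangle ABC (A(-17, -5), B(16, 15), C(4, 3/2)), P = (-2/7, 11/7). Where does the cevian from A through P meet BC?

(32/5, 21/5)

Barycentric coordinates of P with respect to ABC: (2/7, 1/7, 4/7).
On side BC the A-coordinate is zero; dropping P's A-weight 2/7 and renormalizing the remaining 1/7 : 4/7 gives weights 1/5, 4/5 on B, C.
Q = (1/5)·(16, 15) + (4/5)·(4, 3/2) = (32/5, 21/5).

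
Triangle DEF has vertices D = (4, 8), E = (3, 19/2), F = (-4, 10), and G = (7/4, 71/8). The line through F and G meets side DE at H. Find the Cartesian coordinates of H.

Barycentric coordinates of G with respect to DEF: (1/2, 1/4, 1/4).
On side DE the F-coordinate is zero; dropping G's F-weight 1/4 and renormalizing the remaining 1/2 : 1/4 gives weights 2/3, 1/3 on D, E.
H = (2/3)·(4, 8) + (1/3)·(3, 19/2) = (11/3, 17/2).

(11/3, 17/2)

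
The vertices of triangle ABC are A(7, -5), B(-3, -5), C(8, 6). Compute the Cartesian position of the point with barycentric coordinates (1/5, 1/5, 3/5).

(28/5, 8/5)

P = (1/5)·A + (1/5)·B + (3/5)·C.
x-coordinate: (1/5)·7 + (1/5)·(-3) + (3/5)·8 = 28/5.
y-coordinate: (1/5)·(-5) + (1/5)·(-5) + (3/5)·6 = 8/5.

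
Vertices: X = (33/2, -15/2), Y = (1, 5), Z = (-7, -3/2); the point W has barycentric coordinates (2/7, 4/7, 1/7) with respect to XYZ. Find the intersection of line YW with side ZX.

Line YW meets ZX where the Y-coordinate vanishes; zeroing W's Y-weight and renormalizing leaves Z, X-weights 1/7 : 2/7 → (1/3, 2/3).
So V = (1/3)·Z + (2/3)·X = (26/3, -11/2).

(26/3, -11/2)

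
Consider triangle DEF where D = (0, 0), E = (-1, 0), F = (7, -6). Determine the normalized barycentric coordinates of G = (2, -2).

Signed area of the reference triangle: [DEF] = ½·(0·(0−(-6)) + (-1)·(-6−0) + 7·(0−0)) = ½·(0 + 6 + 0) = 3.
[GEF] = ½·(2·(0−(-6)) + (-1)·(-6−(-2)) + 7·(-2−0)) = ½·(12 + 4 − 14) = 1, so the D-coordinate is 1/3 = 1/3.
[DGF] = ½·(0·(-2−(-6)) + 2·(-6−0) + 7·(0−(-2))) = ½·(0 − 12 + 14) = 1, so the E-coordinate is 1/3.
[DEG] = ½·(0·(0−(-2)) + (-1)·(-2−0) + 2·(0−0)) = ½·(0 + 2 + 0) = 1, so the F-coordinate is 1/3.

(1/3, 1/3, 1/3)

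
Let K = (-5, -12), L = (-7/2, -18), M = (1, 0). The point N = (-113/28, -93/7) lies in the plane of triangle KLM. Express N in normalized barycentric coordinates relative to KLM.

(4/7, 5/14, 1/14)

Signed area of the reference triangle: [KLM] = ½·((-5)·(-18−0) + (-7/2)·(0−(-12)) + 1·(-12−(-18))) = ½·(90 − 42 + 6) = 27.
[NLM] = ½·((-113/28)·(-18−0) + (-7/2)·(0−(-93/7)) + 1·(-93/7−(-18))) = ½·(1017/14 − 93/2 + 33/7) = 108/7, so the K-coordinate is (108/7)/27 = 4/7.
[KNM] = ½·((-5)·(-93/7−0) + (-113/28)·(0−(-12)) + 1·(-12−(-93/7))) = ½·(465/7 − 339/7 + 9/7) = 135/14, so the L-coordinate is 5/14.
[KLN] = ½·((-5)·(-18−(-93/7)) + (-7/2)·(-93/7−(-12)) + (-113/28)·(-12−(-18))) = ½·(165/7 + 9/2 − 339/14) = 27/14, so the M-coordinate is 1/14.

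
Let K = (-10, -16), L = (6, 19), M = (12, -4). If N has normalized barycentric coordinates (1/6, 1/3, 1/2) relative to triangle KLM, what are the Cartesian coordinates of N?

(19/3, 5/3)

N = (1/6)·K + (1/3)·L + (1/2)·M.
x-coordinate: (1/6)·(-10) + (1/3)·6 + (1/2)·12 = 19/3.
y-coordinate: (1/6)·(-16) + (1/3)·19 + (1/2)·(-4) = 5/3.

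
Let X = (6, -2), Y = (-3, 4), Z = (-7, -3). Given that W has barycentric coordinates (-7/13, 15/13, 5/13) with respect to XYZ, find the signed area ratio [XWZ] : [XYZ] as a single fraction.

The signed ratio [XWZ]/[XYZ] equals the barycentric coordinate of W at vertex Y, which is 15/13.

15/13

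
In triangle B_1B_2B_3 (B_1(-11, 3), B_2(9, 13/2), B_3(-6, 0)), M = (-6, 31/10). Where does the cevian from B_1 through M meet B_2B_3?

Barycentric coordinates of M with respect to B_1B_2B_3: (3/5, 1/5, 1/5).
On side B_2B_3 the B_1-coordinate is zero; dropping M's B_1-weight 3/5 and renormalizing the remaining 1/5 : 1/5 gives weights 1/2, 1/2 on B_2, B_3.
N = (1/2)·(9, 13/2) + (1/2)·(-6, 0) = (3/2, 13/4).

(3/2, 13/4)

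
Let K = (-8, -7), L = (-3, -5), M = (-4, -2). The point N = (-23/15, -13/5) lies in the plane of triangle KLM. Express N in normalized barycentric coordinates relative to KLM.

(-2/5, 13/15, 8/15)

Signed area of the reference triangle: [KLM] = ½·((-8)·(-5−(-2)) + (-3)·(-2−(-7)) + (-4)·(-7−(-5))) = ½·(24 − 15 + 8) = 17/2.
[NLM] = ½·((-23/15)·(-5−(-2)) + (-3)·(-2−(-13/5)) + (-4)·(-13/5−(-5))) = ½·(23/5 − 9/5 − 48/5) = -17/5, so the K-coordinate is (-17/5)/(17/2) = -2/5.
[KNM] = ½·((-8)·(-13/5−(-2)) + (-23/15)·(-2−(-7)) + (-4)·(-7−(-13/5))) = ½·(24/5 − 23/3 + 88/5) = 221/30, so the L-coordinate is 13/15.
[KLN] = ½·((-8)·(-5−(-13/5)) + (-3)·(-13/5−(-7)) + (-23/15)·(-7−(-5))) = ½·(96/5 − 66/5 + 46/15) = 68/15, so the M-coordinate is 8/15.
Check: -2/5 + 13/15 + 8/15 = 1.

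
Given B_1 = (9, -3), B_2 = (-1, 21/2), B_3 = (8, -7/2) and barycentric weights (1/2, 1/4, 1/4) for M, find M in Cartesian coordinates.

(25/4, 1/4)

M = (1/2)·B_1 + (1/4)·B_2 + (1/4)·B_3.
x-coordinate: (1/2)·9 + (1/4)·(-1) + (1/4)·8 = 25/4.
y-coordinate: (1/2)·(-3) + (1/4)·(21/2) + (1/4)·(-7/2) = 1/4.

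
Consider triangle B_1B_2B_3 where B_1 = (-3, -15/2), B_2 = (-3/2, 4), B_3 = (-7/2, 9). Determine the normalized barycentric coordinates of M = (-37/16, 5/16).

(3/8, 1/2, 1/8)

Signed area of the reference triangle: [B_1B_2B_3] = ½·((-3)·(4−9) + (-3/2)·(9−(-15/2)) + (-7/2)·(-15/2−4)) = ½·(15 − 99/4 + 161/4) = 61/4.
[MB_2B_3] = ½·((-37/16)·(4−9) + (-3/2)·(9−(5/16)) + (-7/2)·(5/16−4)) = ½·(185/16 − 417/32 + 413/32) = 183/32, so the B_1-coordinate is (183/32)/(61/4) = 3/8.
[B_1MB_3] = ½·((-3)·(5/16−9) + (-37/16)·(9−(-15/2)) + (-7/2)·(-15/2−(5/16))) = ½·(417/16 − 1221/32 + 875/32) = 61/8, so the B_2-coordinate is 1/2.
[B_1B_2M] = ½·((-3)·(4−(5/16)) + (-3/2)·(5/16−(-15/2)) + (-37/16)·(-15/2−4)) = ½·(-177/16 − 375/32 + 851/32) = 61/32, so the B_3-coordinate is 1/8.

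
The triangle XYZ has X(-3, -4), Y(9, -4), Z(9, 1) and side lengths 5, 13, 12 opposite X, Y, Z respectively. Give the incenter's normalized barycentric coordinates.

The incenter has barycentric coordinates proportional to the opposite side lengths: (5 : 13 : 12).
Normalizing by 5+13+12 = 30 gives (1/6, 13/30, 2/5).

(1/6, 13/30, 2/5)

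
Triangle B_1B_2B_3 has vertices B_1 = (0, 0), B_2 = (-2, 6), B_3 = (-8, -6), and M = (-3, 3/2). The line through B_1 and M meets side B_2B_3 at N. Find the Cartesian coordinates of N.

Barycentric coordinates of M with respect to B_1B_2B_3: (1/4, 1/2, 1/4).
On side B_2B_3 the B_1-coordinate is zero; dropping M's B_1-weight 1/4 and renormalizing the remaining 1/2 : 1/4 gives weights 2/3, 1/3 on B_2, B_3.
N = (2/3)·(-2, 6) + (1/3)·(-8, -6) = (-4, 2).

(-4, 2)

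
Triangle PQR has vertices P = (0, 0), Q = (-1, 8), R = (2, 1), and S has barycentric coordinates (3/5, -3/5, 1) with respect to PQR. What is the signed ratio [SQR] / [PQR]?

The signed ratio [SQR]/[PQR] equals the barycentric coordinate of S at vertex P, which is 3/5.

3/5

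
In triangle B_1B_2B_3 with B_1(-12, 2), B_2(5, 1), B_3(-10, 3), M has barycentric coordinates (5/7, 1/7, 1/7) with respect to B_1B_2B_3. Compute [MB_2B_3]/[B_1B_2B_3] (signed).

5/7

The signed ratio [MB_2B_3]/[B_1B_2B_3] equals the barycentric coordinate of M at vertex B_1, which is 5/7.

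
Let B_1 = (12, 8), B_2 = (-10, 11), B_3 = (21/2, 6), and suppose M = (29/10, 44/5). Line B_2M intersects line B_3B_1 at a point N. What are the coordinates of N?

(23/2, 22/3)

Barycentric coordinates of M with respect to B_1B_2B_3: (2/5, 2/5, 1/5).
On side B_3B_1 the B_2-coordinate is zero; dropping M's B_2-weight 2/5 and renormalizing the remaining 1/5 : 2/5 gives weights 1/3, 2/3 on B_3, B_1.
N = (1/3)·(21/2, 6) + (2/3)·(12, 8) = (23/2, 22/3).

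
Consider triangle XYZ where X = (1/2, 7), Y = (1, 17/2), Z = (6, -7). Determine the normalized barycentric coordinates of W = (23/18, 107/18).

Signed area of the reference triangle: [XYZ] = ½·((1/2)·(17/2−(-7)) + 1·(-7−7) + 6·(7−(17/2))) = ½·(31/4 − 14 − 9) = -61/8.
[WYZ] = ½·((23/18)·(17/2−(-7)) + 1·(-7−(107/18)) + 6·(107/18−(17/2))) = ½·(713/36 − 233/18 − 46/3) = -305/72, so the X-coordinate is (-305/72)/(-61/8) = 5/9.
[XWZ] = ½·((1/2)·(107/18−(-7)) + (23/18)·(-7−7) + 6·(7−(107/18))) = ½·(233/36 − 161/9 + 19/3) = -61/24, so the Y-coordinate is 1/3.
[XYW] = ½·((1/2)·(17/2−(107/18)) + 1·(107/18−7) + (23/18)·(7−(17/2))) = ½·(23/18 − 19/18 − 23/12) = -61/72, so the Z-coordinate is 1/9.

(5/9, 1/3, 1/9)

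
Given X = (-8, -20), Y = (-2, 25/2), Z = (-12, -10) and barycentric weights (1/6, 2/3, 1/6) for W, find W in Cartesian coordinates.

(-14/3, 10/3)

W = (1/6)·X + (2/3)·Y + (1/6)·Z.
x-coordinate: (1/6)·(-8) + (2/3)·(-2) + (1/6)·(-12) = -14/3.
y-coordinate: (1/6)·(-20) + (2/3)·(25/2) + (1/6)·(-10) = 10/3.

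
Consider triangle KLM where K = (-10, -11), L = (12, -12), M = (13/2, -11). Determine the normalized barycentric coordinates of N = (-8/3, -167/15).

Signed area of the reference triangle: [KLM] = ½·((-10)·(-12−(-11)) + 12·(-11−(-11)) + (13/2)·(-11−(-12))) = ½·(10 + 0 + 13/2) = 33/4.
[NLM] = ½·((-8/3)·(-12−(-11)) + 12·(-11−(-167/15)) + (13/2)·(-167/15−(-12))) = ½·(8/3 + 8/5 + 169/30) = 99/20, so the K-coordinate is (99/20)/(33/4) = 3/5.
[KNM] = ½·((-10)·(-167/15−(-11)) + (-8/3)·(-11−(-11)) + (13/2)·(-11−(-167/15))) = ½·(4/3 + 0 + 13/15) = 11/10, so the L-coordinate is 2/15.
[KLN] = ½·((-10)·(-12−(-167/15)) + 12·(-167/15−(-11)) + (-8/3)·(-11−(-12))) = ½·(26/3 − 8/5 − 8/3) = 11/5, so the M-coordinate is 4/15.

(3/5, 2/15, 4/15)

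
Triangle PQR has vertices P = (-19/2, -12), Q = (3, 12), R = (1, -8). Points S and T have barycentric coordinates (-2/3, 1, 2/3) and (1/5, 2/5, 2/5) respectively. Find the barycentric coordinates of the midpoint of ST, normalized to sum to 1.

Since both coordinate triples sum to 1, the midpoint's barycentrics are the componentwise average.
(-2/3+1/5)/2 = -7/30; similarly 7/10 and 8/15.

(-7/30, 7/10, 8/15)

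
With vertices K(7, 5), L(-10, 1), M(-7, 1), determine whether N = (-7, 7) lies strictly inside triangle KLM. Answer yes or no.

no

Barycentric coordinates of N: (3/2, 7, -15/2).
The three coordinates are positive, positive, negative; a point is interior exactly when all three are positive.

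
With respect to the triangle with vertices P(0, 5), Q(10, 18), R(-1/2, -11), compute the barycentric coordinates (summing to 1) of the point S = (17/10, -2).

(1/5, 1/5, 3/5)

Signed area of the reference triangle: [PQR] = ½·(0·(18−(-11)) + 10·(-11−5) + (-1/2)·(5−18)) = ½·(0 − 160 + 13/2) = -307/4.
[SQR] = ½·((17/10)·(18−(-11)) + 10·(-11−(-2)) + (-1/2)·(-2−18)) = ½·(493/10 − 90 + 10) = -307/20, so the P-coordinate is (-307/20)/(-307/4) = 1/5.
[PSR] = ½·(0·(-2−(-11)) + (17/10)·(-11−5) + (-1/2)·(5−(-2))) = ½·(0 − 136/5 − 7/2) = -307/20, so the Q-coordinate is 1/5.
[PQS] = ½·(0·(18−(-2)) + 10·(-2−5) + (17/10)·(5−18)) = ½·(0 − 70 − 221/10) = -921/20, so the R-coordinate is 3/5.
Check: 1/5 + 1/5 + 3/5 = 1.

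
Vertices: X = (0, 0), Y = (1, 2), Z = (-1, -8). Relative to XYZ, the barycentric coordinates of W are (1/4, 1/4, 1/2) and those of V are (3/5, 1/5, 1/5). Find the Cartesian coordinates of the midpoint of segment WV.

Barycentric coordinates of the midpoint are the average: (17/40, 9/40, 7/20).
Converting: (17/40)·X + (9/40)·Y + (7/20)·Z = (-1/8, -47/20).

(-1/8, -47/20)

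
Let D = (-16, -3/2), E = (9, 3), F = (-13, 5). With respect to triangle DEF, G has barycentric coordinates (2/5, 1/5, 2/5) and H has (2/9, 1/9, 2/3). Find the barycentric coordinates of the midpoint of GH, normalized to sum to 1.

(14/45, 7/45, 8/15)

Since both coordinate triples sum to 1, the midpoint's barycentrics are the componentwise average.
(2/5+2/9)/2 = 14/45; similarly 7/45 and 8/15.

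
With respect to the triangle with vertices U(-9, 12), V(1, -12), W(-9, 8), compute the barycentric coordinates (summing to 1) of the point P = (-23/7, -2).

Signed area of the reference triangle: [UVW] = ½·((-9)·(-12−8) + 1·(8−12) + (-9)·(12−(-12))) = ½·(180 − 4 − 216) = -20.
[PVW] = ½·((-23/7)·(-12−8) + 1·(8−(-2)) + (-9)·(-2−(-12))) = ½·(460/7 + 10 − 90) = -50/7, so the U-coordinate is (-50/7)/(-20) = 5/14.
[UPW] = ½·((-9)·(-2−8) + (-23/7)·(8−12) + (-9)·(12−(-2))) = ½·(90 + 92/7 − 126) = -80/7, so the V-coordinate is 4/7.
[UVP] = ½·((-9)·(-12−(-2)) + 1·(-2−12) + (-23/7)·(12−(-12))) = ½·(90 − 14 − 552/7) = -10/7, so the W-coordinate is 1/14.

(5/14, 4/7, 1/14)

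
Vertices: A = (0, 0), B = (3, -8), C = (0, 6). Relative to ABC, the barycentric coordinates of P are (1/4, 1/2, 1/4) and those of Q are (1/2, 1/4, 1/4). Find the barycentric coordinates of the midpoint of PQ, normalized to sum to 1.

(3/8, 3/8, 1/4)

Since both coordinate triples sum to 1, the midpoint's barycentrics are the componentwise average.
(1/4+1/2)/2 = 3/8; similarly 3/8 and 1/4.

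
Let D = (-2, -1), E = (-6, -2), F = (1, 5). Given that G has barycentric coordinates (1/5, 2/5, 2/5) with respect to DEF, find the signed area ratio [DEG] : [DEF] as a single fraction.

The signed ratio [DEG]/[DEF] equals the barycentric coordinate of G at vertex F, which is 2/5.

2/5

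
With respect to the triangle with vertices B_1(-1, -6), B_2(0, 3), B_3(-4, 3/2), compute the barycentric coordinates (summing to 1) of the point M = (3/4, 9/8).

Signed area of the reference triangle: [B_1B_2B_3] = ½·((-1)·(3−(3/2)) + 0·(3/2−(-6)) + (-4)·(-6−3)) = ½·(-3/2 + 0 + 36) = 69/4.
[MB_2B_3] = ½·((3/4)·(3−(3/2)) + 0·(3/2−(9/8)) + (-4)·(9/8−3)) = ½·(9/8 + 0 + 15/2) = 69/16, so the B_1-coordinate is (69/16)/(69/4) = 1/4.
[B_1MB_3] = ½·((-1)·(9/8−(3/2)) + (3/4)·(3/2−(-6)) + (-4)·(-6−(9/8))) = ½·(3/8 + 45/8 + 57/2) = 69/4, so the B_2-coordinate is 1.
[B_1B_2M] = ½·((-1)·(3−(9/8)) + 0·(9/8−(-6)) + (3/4)·(-6−3)) = ½·(-15/8 + 0 − 27/4) = -69/16, so the B_3-coordinate is -1/4.

(1/4, 1, -1/4)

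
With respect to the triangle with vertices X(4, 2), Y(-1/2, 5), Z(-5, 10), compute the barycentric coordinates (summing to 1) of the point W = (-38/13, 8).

(2/13, 2/13, 9/13)

Signed area of the reference triangle: [XYZ] = ½·(4·(5−10) + (-1/2)·(10−2) + (-5)·(2−5)) = ½·(-20 − 4 + 15) = -9/2.
[WYZ] = ½·((-38/13)·(5−10) + (-1/2)·(10−8) + (-5)·(8−5)) = ½·(190/13 − 1 − 15) = -9/13, so the X-coordinate is (-9/13)/(-9/2) = 2/13.
[XWZ] = ½·(4·(8−10) + (-38/13)·(10−2) + (-5)·(2−8)) = ½·(-8 − 304/13 + 30) = -9/13, so the Y-coordinate is 2/13.
[XYW] = ½·(4·(5−8) + (-1/2)·(8−2) + (-38/13)·(2−5)) = ½·(-12 − 3 + 114/13) = -81/26, so the Z-coordinate is 9/13.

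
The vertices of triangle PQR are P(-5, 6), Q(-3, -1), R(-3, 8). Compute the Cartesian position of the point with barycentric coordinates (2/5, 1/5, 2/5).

(-19/5, 27/5)

S = (2/5)·P + (1/5)·Q + (2/5)·R.
x-coordinate: (2/5)·(-5) + (1/5)·(-3) + (2/5)·(-3) = -19/5.
y-coordinate: (2/5)·6 + (1/5)·(-1) + (2/5)·8 = 27/5.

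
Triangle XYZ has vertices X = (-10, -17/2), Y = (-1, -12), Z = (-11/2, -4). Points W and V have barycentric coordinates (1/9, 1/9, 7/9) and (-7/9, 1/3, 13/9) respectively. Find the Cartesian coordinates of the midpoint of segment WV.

Barycentric coordinates of the midpoint are the average: (-1/3, 2/9, 10/9).
Converting: (-1/3)·X + (2/9)·Y + (10/9)·Z = (-3, -77/18).

(-3, -77/18)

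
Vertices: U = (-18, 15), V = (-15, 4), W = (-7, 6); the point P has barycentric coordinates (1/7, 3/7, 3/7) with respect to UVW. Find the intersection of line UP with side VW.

(-11, 5)

Line UP meets VW where the U-coordinate vanishes; zeroing P's U-weight and renormalizing leaves V, W-weights 3/7 : 3/7 → (1/2, 1/2).
So Q = (1/2)·V + (1/2)·W = (-11, 5).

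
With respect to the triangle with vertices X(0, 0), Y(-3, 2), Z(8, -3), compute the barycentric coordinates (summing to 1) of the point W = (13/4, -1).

Signed area of the reference triangle: [XYZ] = ½·(0·(2−(-3)) + (-3)·(-3−0) + 8·(0−2)) = ½·(0 + 9 − 16) = -7/2.
[WYZ] = ½·((13/4)·(2−(-3)) + (-3)·(-3−(-1)) + 8·(-1−2)) = ½·(65/4 + 6 − 24) = -7/8, so the X-coordinate is (-7/8)/(-7/2) = 1/4.
[XWZ] = ½·(0·(-1−(-3)) + (13/4)·(-3−0) + 8·(0−(-1))) = ½·(0 − 39/4 + 8) = -7/8, so the Y-coordinate is 1/4.
[XYW] = ½·(0·(2−(-1)) + (-3)·(-1−0) + (13/4)·(0−2)) = ½·(0 + 3 − 13/2) = -7/4, so the Z-coordinate is 1/2.
Check: 1/4 + 1/4 + 1/2 = 1.

(1/4, 1/4, 1/2)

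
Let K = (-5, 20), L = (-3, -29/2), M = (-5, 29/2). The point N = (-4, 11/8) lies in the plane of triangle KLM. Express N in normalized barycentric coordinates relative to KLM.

(1/4, 1/2, 1/4)

Signed area of the reference triangle: [KLM] = ½·((-5)·(-29/2−(29/2)) + (-3)·(29/2−20) + (-5)·(20−(-29/2))) = ½·(145 + 33/2 − 345/2) = -11/2.
[NLM] = ½·((-4)·(-29/2−(29/2)) + (-3)·(29/2−(11/8)) + (-5)·(11/8−(-29/2))) = ½·(116 − 315/8 − 635/8) = -11/8, so the K-coordinate is (-11/8)/(-11/2) = 1/4.
[KNM] = ½·((-5)·(11/8−(29/2)) + (-4)·(29/2−20) + (-5)·(20−(11/8))) = ½·(525/8 + 22 − 745/8) = -11/4, so the L-coordinate is 1/2.
[KLN] = ½·((-5)·(-29/2−(11/8)) + (-3)·(11/8−20) + (-4)·(20−(-29/2))) = ½·(635/8 + 447/8 − 138) = -11/8, so the M-coordinate is 1/4.
Check: 1/4 + 1/2 + 1/4 = 1.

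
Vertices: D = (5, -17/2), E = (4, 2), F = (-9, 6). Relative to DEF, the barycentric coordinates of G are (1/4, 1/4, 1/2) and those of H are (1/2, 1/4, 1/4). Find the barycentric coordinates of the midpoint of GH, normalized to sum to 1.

(3/8, 1/4, 3/8)

Since both coordinate triples sum to 1, the midpoint's barycentrics are the componentwise average.
(1/4+1/2)/2 = 3/8; similarly 1/4 and 3/8.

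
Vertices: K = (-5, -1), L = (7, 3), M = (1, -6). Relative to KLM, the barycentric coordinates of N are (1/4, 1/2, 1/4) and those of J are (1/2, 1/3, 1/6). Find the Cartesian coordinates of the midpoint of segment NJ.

(5/4, -3/8)

Barycentric coordinates of the midpoint are the average: (3/8, 5/12, 5/24).
Converting: (3/8)·K + (5/12)·L + (5/24)·M = (5/4, -3/8).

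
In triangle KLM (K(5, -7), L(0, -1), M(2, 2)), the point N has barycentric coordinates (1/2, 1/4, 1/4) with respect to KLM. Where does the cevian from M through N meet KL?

Line MN meets KL where the M-coordinate vanishes; zeroing N's M-weight and renormalizing leaves K, L-weights 1/2 : 1/4 → (2/3, 1/3).
So J = (2/3)·K + (1/3)·L = (10/3, -5).

(10/3, -5)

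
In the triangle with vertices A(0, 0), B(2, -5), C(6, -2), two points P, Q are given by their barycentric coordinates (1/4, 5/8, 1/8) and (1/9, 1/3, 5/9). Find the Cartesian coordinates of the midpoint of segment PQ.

(3, -443/144)

Barycentric coordinates of the midpoint are the average: (13/72, 23/48, 49/144).
Converting: (13/72)·A + (23/48)·B + (49/144)·C = (3, -443/144).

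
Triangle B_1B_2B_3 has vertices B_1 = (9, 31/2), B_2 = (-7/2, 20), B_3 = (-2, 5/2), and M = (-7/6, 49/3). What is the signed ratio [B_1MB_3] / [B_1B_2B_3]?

[B_1B_2B_3] = ½·(9·(20−(5/2)) + (-7/2)·(5/2−(31/2)) + (-2)·(31/2−20)) = ½·(315/2 + 91/2 + 9) = 106.
[B_1MB_3] = ½·(9·(49/3−(5/2)) + (-7/6)·(5/2−(31/2)) + (-2)·(31/2−(49/3))) = ½·(249/2 + 91/6 + 5/3) = 212/3, so the ratio is (212/3)/106 = 2/3.

2/3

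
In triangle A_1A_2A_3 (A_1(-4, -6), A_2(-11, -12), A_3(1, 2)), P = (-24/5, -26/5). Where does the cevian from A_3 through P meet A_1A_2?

Barycentric coordinates of P with respect to A_1A_2A_3: (1/5, 2/5, 2/5).
On side A_1A_2 the A_3-coordinate is zero; dropping P's A_3-weight 2/5 and renormalizing the remaining 1/5 : 2/5 gives weights 1/3, 2/3 on A_1, A_2.
Q = (1/3)·(-4, -6) + (2/3)·(-11, -12) = (-26/3, -10).

(-26/3, -10)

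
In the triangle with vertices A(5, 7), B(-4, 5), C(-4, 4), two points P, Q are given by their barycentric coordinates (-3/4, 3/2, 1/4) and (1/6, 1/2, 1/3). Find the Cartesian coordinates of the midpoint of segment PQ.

(-53/8, 33/8)

Barycentric coordinates of the midpoint are the average: (-7/24, 1, 7/24).
Converting: (-7/24)·A + 1·B + (7/24)·C = (-53/8, 33/8).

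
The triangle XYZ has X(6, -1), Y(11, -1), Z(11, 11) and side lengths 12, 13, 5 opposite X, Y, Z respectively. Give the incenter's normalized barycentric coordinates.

(2/5, 13/30, 1/6)

The incenter has barycentric coordinates proportional to the opposite side lengths: (12 : 13 : 5).
Normalizing by 12+13+5 = 30 gives (2/5, 13/30, 1/6).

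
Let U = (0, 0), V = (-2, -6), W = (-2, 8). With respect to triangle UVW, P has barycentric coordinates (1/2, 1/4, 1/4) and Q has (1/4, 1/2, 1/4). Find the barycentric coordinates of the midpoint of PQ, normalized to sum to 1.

(3/8, 3/8, 1/4)

Since both coordinate triples sum to 1, the midpoint's barycentrics are the componentwise average.
(1/2+1/4)/2 = 3/8; similarly 3/8 and 1/4.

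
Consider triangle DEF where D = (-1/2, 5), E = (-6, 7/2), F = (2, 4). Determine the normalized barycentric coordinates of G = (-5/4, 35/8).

Signed area of the reference triangle: [DEF] = ½·((-1/2)·(7/2−4) + (-6)·(4−5) + 2·(5−(7/2))) = ½·(1/4 + 6 + 3) = 37/8.
[GEF] = ½·((-5/4)·(7/2−4) + (-6)·(4−(35/8)) + 2·(35/8−(7/2))) = ½·(5/8 + 9/4 + 7/4) = 37/16, so the D-coordinate is (37/16)/(37/8) = 1/2.
[DGF] = ½·((-1/2)·(35/8−4) + (-5/4)·(4−5) + 2·(5−(35/8))) = ½·(-3/16 + 5/4 + 5/4) = 37/32, so the E-coordinate is 1/4.
[DEG] = ½·((-1/2)·(7/2−(35/8)) + (-6)·(35/8−5) + (-5/4)·(5−(7/2))) = ½·(7/16 + 15/4 − 15/8) = 37/32, so the F-coordinate is 1/4.
Check: 1/2 + 1/4 + 1/4 = 1.

(1/2, 1/4, 1/4)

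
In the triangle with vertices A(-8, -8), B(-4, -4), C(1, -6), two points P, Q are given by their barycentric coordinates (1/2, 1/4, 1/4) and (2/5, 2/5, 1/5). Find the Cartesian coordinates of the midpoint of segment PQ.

(-187/40, -25/4)

Barycentric coordinates of the midpoint are the average: (9/20, 13/40, 9/40).
Converting: (9/20)·A + (13/40)·B + (9/40)·C = (-187/40, -25/4).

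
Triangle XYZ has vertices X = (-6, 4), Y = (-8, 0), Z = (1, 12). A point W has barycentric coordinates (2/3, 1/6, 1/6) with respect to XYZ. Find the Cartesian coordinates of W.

(-31/6, 14/3)

W = (2/3)·X + (1/6)·Y + (1/6)·Z.
x-coordinate: (2/3)·(-6) + (1/6)·(-8) + (1/6)·1 = -31/6.
y-coordinate: (2/3)·4 + (1/6)·0 + (1/6)·12 = 14/3.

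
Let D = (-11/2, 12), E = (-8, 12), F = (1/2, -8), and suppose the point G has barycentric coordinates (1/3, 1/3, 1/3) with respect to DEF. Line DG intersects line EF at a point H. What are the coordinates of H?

Line DG meets EF where the D-coordinate vanishes; zeroing G's D-weight and renormalizing leaves E, F-weights 1/3 : 1/3 → (1/2, 1/2).
So H = (1/2)·E + (1/2)·F = (-15/4, 2).

(-15/4, 2)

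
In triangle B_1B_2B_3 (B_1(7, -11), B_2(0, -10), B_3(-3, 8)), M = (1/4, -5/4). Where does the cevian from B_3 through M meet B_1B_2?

Barycentric coordinates of M with respect to B_1B_2B_3: (1/4, 1/4, 1/2).
On side B_1B_2 the B_3-coordinate is zero; dropping M's B_3-weight 1/2 and renormalizing the remaining 1/4 : 1/4 gives weights 1/2, 1/2 on B_1, B_2.
N = (1/2)·(7, -11) + (1/2)·(0, -10) = (7/2, -21/2).

(7/2, -21/2)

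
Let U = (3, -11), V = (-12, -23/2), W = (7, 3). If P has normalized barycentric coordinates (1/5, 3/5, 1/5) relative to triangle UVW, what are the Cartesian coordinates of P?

P = (1/5)·U + (3/5)·V + (1/5)·W.
x-coordinate: (1/5)·3 + (3/5)·(-12) + (1/5)·7 = -26/5.
y-coordinate: (1/5)·(-11) + (3/5)·(-23/2) + (1/5)·3 = -17/2.

(-26/5, -17/2)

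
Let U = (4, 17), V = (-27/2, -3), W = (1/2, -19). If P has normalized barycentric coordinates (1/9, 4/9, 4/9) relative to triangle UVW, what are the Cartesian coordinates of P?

P = (1/9)·U + (4/9)·V + (4/9)·W.
x-coordinate: (1/9)·4 + (4/9)·(-27/2) + (4/9)·(1/2) = -16/3.
y-coordinate: (1/9)·17 + (4/9)·(-3) + (4/9)·(-19) = -71/9.

(-16/3, -71/9)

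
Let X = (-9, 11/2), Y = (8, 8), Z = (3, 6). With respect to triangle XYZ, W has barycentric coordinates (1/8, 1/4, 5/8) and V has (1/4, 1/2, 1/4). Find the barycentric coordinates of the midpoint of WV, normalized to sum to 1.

Since both coordinate triples sum to 1, the midpoint's barycentrics are the componentwise average.
(1/8+1/4)/2 = 3/16; similarly 3/8 and 7/16.

(3/16, 3/8, 7/16)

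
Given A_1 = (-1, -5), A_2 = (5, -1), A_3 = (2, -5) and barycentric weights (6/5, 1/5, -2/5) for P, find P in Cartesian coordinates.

P = (6/5)·A_1 + (1/5)·A_2 + (-2/5)·A_3.
x-coordinate: (6/5)·(-1) + (1/5)·5 + (-2/5)·2 = -1.
y-coordinate: (6/5)·(-5) + (1/5)·(-1) + (-2/5)·(-5) = -21/5.

(-1, -21/5)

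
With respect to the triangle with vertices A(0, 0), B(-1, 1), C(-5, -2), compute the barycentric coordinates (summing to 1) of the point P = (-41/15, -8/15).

Signed area of the reference triangle: [ABC] = ½·(0·(1−(-2)) + (-1)·(-2−0) + (-5)·(0−1)) = ½·(0 + 2 + 5) = 7/2.
[PBC] = ½·((-41/15)·(1−(-2)) + (-1)·(-2−(-8/15)) + (-5)·(-8/15−1)) = ½·(-41/5 + 22/15 + 23/3) = 7/15, so the A-coordinate is (7/15)/(7/2) = 2/15.
[APC] = ½·(0·(-8/15−(-2)) + (-41/15)·(-2−0) + (-5)·(0−(-8/15))) = ½·(0 + 82/15 − 8/3) = 7/5, so the B-coordinate is 2/5.
[ABP] = ½·(0·(1−(-8/15)) + (-1)·(-8/15−0) + (-41/15)·(0−1)) = ½·(0 + 8/15 + 41/15) = 49/30, so the C-coordinate is 7/15.

(2/15, 2/5, 7/15)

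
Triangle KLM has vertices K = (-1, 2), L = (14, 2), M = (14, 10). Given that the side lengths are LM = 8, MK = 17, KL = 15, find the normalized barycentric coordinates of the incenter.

The incenter has barycentric coordinates proportional to the opposite side lengths: (8 : 17 : 15).
Normalizing by 8+17+15 = 40 gives (1/5, 17/40, 3/8).

(1/5, 17/40, 3/8)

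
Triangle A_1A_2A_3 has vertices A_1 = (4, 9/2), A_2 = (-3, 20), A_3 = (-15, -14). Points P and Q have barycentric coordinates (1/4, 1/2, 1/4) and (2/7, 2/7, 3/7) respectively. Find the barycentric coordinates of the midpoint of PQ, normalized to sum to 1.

(15/56, 11/28, 19/56)

Since both coordinate triples sum to 1, the midpoint's barycentrics are the componentwise average.
(1/4+2/7)/2 = 15/56; similarly 11/28 and 19/56.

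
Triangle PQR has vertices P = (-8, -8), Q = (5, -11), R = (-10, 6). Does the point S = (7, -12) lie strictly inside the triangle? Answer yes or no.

Barycentric coordinates of S: (-19/176, 101/88, -7/176).
The three coordinates are negative, positive, negative; a point is interior exactly when all three are positive.

no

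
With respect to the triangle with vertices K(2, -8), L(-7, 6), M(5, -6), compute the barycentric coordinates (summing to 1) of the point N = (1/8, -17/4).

Signed area of the reference triangle: [KLM] = ½·(2·(6−(-6)) + (-7)·(-6−(-8)) + 5·(-8−6)) = ½·(24 − 14 − 70) = -30.
[NLM] = ½·((1/8)·(6−(-6)) + (-7)·(-6−(-17/4)) + 5·(-17/4−6)) = ½·(3/2 + 49/4 − 205/4) = -75/4, so the K-coordinate is (-75/4)/(-30) = 5/8.
[KNM] = ½·(2·(-17/4−(-6)) + (1/8)·(-6−(-8)) + 5·(-8−(-17/4))) = ½·(7/2 + 1/4 − 75/4) = -15/2, so the L-coordinate is 1/4.
[KLN] = ½·(2·(6−(-17/4)) + (-7)·(-17/4−(-8)) + (1/8)·(-8−6)) = ½·(41/2 − 105/4 − 7/4) = -15/4, so the M-coordinate is 1/8.
Check: 5/8 + 1/4 + 1/8 = 1.

(5/8, 1/4, 1/8)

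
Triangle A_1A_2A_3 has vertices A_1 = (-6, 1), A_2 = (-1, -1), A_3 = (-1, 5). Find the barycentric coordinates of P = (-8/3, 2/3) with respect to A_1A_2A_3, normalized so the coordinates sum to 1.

(1/3, 1/2, 1/6)

Signed area of the reference triangle: [A_1A_2A_3] = ½·((-6)·(-1−5) + (-1)·(5−1) + (-1)·(1−(-1))) = ½·(36 − 4 − 2) = 15.
[PA_2A_3] = ½·((-8/3)·(-1−5) + (-1)·(5−(2/3)) + (-1)·(2/3−(-1))) = ½·(16 − 13/3 − 5/3) = 5, so the A_1-coordinate is 5/15 = 1/3.
[A_1PA_3] = ½·((-6)·(2/3−5) + (-8/3)·(5−1) + (-1)·(1−(2/3))) = ½·(26 − 32/3 − 1/3) = 15/2, so the A_2-coordinate is 1/2.
[A_1A_2P] = ½·((-6)·(-1−(2/3)) + (-1)·(2/3−1) + (-8/3)·(1−(-1))) = ½·(10 + 1/3 − 16/3) = 5/2, so the A_3-coordinate is 1/6.
Check: 1/3 + 1/2 + 1/6 = 1.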